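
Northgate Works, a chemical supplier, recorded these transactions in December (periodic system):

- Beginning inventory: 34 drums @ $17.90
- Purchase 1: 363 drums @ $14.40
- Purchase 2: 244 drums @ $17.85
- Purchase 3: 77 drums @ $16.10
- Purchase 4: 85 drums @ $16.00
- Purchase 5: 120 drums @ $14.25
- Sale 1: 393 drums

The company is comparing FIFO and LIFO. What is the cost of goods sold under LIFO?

FIFO COGS: 34 @ $17.90 + 359 @ $14.40 = $5,778.20
LIFO COGS: 120 @ $14.25 + 85 @ $16.00 + 77 @ $16.10 + 111 @ $17.85 = $6,291.05

COGS = $6,291.05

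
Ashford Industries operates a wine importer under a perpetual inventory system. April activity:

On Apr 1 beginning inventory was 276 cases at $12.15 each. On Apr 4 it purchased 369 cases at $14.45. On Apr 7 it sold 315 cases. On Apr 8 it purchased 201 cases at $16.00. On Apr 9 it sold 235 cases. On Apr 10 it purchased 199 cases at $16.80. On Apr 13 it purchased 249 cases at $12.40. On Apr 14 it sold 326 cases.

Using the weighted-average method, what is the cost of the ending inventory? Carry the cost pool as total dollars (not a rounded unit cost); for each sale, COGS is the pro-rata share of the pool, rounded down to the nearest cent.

After Apr 1: 276 on hand, pool $3,353.40 (≈ $12.1500 each)
After Apr 4: 645 on hand, pool $8,685.45 (≈ $13.4658 each)
Apr 7, sell 315: 315/645 × $8,685.45 → $4,241.73
After Apr 8: 531 on hand, pool $7,659.72 (≈ $14.4251 each)
Apr 9, sell 235: 235/531 × $7,659.72 → $3,389.89
After Apr 10: 495 on hand, pool $7,613.03 (≈ $15.3799 each)
After Apr 13: 744 on hand, pool $10,700.63 (≈ $14.3826 each)
Apr 14, sell 326: 326/744 × $10,700.63 → $4,688.71
Total COGS = $4,241.73 + $3,389.89 + $4,688.71 = $12,320.33
Ending inventory (cost pool remaining) = $6,011.92

Ending inventory = $6,011.92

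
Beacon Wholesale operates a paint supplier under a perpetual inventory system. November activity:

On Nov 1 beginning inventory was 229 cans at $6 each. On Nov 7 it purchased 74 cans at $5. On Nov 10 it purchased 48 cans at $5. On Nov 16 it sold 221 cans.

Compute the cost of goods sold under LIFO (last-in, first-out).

COGS = $1,204

Nov 16, 221 sold [LIFO — newest first]: 48 @ $5 + 74 @ $5 + 99 @ $6 = $1,204
Ending inventory: 130 @ $6 = $780
Check: goods available $1,984 = COGS $1,204 + ending $780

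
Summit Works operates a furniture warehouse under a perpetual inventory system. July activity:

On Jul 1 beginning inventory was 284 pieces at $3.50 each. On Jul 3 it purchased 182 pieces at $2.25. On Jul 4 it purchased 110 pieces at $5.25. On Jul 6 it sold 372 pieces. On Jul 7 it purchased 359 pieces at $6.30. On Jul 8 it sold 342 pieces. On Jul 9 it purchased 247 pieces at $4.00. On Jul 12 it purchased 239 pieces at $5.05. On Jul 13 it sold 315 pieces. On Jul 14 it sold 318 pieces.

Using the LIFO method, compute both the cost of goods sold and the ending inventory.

Jul 6, 372 sold [LIFO — newest first]: 110 @ $5.25 + 182 @ $2.25 + 80 @ $3.50 = $1,267.00
Jul 8, 342 sold [LIFO — newest first]: 342 @ $6.30 = $2,154.60
Jul 13, 315 sold [LIFO — newest first]: 239 @ $5.05 + 76 @ $4.00 = $1,510.95
Jul 14, 318 sold [LIFO — newest first]: 171 @ $4.00 + 17 @ $6.30 + 130 @ $3.50 = $1,246.10
Total COGS = $1,267.00 + $2,154.60 + $1,510.95 + $1,246.10 = $6,178.65
Ending inventory: 74 @ $3.50 = $259.00
Check: goods available $6,437.65 = COGS $6,178.65 + ending $259.00

COGS = $6,178.65; ending inventory = $259.00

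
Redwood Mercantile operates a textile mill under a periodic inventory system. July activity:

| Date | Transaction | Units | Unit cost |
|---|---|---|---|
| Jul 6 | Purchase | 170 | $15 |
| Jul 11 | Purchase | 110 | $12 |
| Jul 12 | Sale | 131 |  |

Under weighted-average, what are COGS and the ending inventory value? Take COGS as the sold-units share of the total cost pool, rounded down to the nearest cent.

COGS = $1,810.60; ending inventory = $2,059.40

Jul 12, sell 131: 131/280 × $3,870.00 → $1,810.60
Ending inventory (cost pool remaining) = $2,059.40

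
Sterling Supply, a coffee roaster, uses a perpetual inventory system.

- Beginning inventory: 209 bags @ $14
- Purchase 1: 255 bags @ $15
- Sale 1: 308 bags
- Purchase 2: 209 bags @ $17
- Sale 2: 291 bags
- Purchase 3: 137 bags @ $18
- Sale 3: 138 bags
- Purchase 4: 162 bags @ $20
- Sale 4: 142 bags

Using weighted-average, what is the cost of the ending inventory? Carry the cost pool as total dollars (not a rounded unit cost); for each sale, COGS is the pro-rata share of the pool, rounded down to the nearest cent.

After Beginning: 209 on hand, pool $2,926.00 (≈ $14.0000 each)
After Purchase 1: 464 on hand, pool $6,751.00 (≈ $14.5496 each)
Sale 1, sell 308: 308/464 × $6,751.00 → $4,481.26
After Purchase 2: 365 on hand, pool $5,822.74 (≈ $15.9527 each)
Sale 2, sell 291: 291/365 × $5,822.74 → $4,642.23
After Purchase 3: 211 on hand, pool $3,646.51 (≈ $17.2820 each)
Sale 3, sell 138: 138/211 × $3,646.51 → $2,384.92
After Purchase 4: 235 on hand, pool $4,501.59 (≈ $19.1557 each)
Sale 4, sell 142: 142/235 × $4,501.59 → $2,720.10
Total COGS = $4,481.26 + $4,642.23 + $2,384.92 + $2,720.10 = $14,228.51
Ending inventory (cost pool remaining) = $1,781.49

Ending inventory = $1,781.49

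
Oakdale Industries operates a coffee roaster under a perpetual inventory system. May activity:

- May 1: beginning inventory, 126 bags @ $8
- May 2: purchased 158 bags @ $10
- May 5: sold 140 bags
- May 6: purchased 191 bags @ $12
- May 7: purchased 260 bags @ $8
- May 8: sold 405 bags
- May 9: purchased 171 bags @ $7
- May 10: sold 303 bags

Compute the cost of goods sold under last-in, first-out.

COGS = $7,693

May 5, 140 sold [LIFO — newest first]: 140 @ $10 = $1,400
May 8, 405 sold [LIFO — newest first]: 260 @ $8 + 145 @ $12 = $3,820
May 10, 303 sold [LIFO — newest first]: 171 @ $7 + 46 @ $12 + 18 @ $10 + 68 @ $8 = $2,473
Total COGS = $1,400 + $3,820 + $2,473 = $7,693
Ending inventory: 58 @ $8 = $464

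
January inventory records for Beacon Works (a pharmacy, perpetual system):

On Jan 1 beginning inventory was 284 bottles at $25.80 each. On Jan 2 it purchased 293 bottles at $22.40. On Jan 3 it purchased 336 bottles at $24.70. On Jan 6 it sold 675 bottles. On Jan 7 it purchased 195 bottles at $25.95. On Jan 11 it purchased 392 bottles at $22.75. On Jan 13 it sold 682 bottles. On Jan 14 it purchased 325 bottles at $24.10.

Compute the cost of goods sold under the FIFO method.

Jan 6, 675 sold [FIFO — oldest first]: 284 @ $25.80 + 293 @ $22.40 + 98 @ $24.70 = $16,311.00
Jan 13, 682 sold [FIFO — oldest first]: 238 @ $24.70 + 195 @ $25.95 + 249 @ $22.75 = $16,603.60
Total COGS = $16,311.00 + $16,603.60 = $32,914.60
Ending inventory: 143 @ $22.75 + 325 @ $24.10 = $11,085.75
Check: goods available $44,000.35 = COGS $32,914.60 + ending $11,085.75

COGS = $32,914.60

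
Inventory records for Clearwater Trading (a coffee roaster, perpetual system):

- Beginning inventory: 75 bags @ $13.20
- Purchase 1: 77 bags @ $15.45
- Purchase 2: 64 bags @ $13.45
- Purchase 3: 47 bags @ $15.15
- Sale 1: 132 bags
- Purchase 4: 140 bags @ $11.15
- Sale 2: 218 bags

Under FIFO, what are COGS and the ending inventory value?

Sale 1 (132) [FIFO — oldest first]: 75 @ $13.20 + 57 @ $15.45 = $1,870.65
Sale 2 (218) [FIFO — oldest first]: 20 @ $15.45 + 64 @ $13.45 + 47 @ $15.15 + 87 @ $11.15 = $2,851.90
Total COGS = $1,870.65 + $2,851.90 = $4,722.55
Ending inventory: 53 @ $11.15 = $590.95

COGS = $4,722.55; ending inventory = $590.95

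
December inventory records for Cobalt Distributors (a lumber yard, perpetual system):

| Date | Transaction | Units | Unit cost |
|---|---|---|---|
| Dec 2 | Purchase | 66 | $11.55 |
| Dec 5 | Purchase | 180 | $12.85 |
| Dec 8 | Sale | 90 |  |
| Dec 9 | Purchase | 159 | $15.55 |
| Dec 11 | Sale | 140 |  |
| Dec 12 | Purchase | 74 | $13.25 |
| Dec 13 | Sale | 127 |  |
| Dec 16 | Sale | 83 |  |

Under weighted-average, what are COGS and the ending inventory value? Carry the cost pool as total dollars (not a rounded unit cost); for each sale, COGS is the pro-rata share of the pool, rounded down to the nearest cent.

COGS = $5,989.83; ending inventory = $538.42

After Dec 2: 66 on hand, pool $762.30 (≈ $11.5500 each)
After Dec 5: 246 on hand, pool $3,075.30 (≈ $12.5012 each)
Dec 8, sell 90: 90/246 × $3,075.30 → $1,125.10
After Dec 9: 315 on hand, pool $4,422.65 (≈ $14.0402 each)
Dec 11, sell 140: 140/315 × $4,422.65 → $1,965.62
After Dec 12: 249 on hand, pool $3,437.53 (≈ $13.8053 each)
Dec 13, sell 127: 127/249 × $3,437.53 → $1,753.27
Dec 16, sell 83: 83/122 × $1,684.26 → $1,145.84
Total COGS = $1,125.10 + $1,965.62 + $1,753.27 + $1,145.84 = $5,989.83
Ending inventory (cost pool remaining) = $538.42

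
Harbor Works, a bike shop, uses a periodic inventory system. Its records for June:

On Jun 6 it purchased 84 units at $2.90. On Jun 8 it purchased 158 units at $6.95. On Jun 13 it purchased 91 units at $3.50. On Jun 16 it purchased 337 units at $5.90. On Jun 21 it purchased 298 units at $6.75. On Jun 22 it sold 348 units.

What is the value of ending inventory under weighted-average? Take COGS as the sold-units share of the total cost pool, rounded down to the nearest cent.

Ending inventory = $3,625.21

Jun 22, sell 348: 348/968 × $5,660.00 → $2,034.79
Ending inventory (cost pool remaining) = $3,625.21
Check: goods available $5,660.00 = COGS $2,034.79 + ending $3,625.21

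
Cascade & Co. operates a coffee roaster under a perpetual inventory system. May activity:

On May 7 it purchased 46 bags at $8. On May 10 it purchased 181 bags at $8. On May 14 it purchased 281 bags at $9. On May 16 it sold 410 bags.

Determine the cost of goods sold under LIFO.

COGS = $3,561

May 16, 410 sold [LIFO — newest first]: 281 @ $9 + 129 @ $8 = $3,561
Ending inventory: 46 @ $8 + 52 @ $8 = $784
Check: goods available $4,345 = COGS $3,561 + ending $784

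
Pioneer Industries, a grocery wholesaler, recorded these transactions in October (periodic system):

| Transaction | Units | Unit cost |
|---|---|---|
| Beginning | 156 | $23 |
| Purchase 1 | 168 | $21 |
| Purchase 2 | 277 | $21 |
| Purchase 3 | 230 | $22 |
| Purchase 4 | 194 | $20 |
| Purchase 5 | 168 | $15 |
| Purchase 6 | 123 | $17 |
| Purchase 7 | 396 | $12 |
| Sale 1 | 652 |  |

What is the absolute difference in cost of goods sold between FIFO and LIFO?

FIFO COGS: 156 @ $23 + 168 @ $21 + 277 @ $21 + 51 @ $22 = $14,055
LIFO COGS: 396 @ $12 + 123 @ $17 + 133 @ $15 = $8,838
Difference = |$14,055 − $8,838| = $5,217

$5,217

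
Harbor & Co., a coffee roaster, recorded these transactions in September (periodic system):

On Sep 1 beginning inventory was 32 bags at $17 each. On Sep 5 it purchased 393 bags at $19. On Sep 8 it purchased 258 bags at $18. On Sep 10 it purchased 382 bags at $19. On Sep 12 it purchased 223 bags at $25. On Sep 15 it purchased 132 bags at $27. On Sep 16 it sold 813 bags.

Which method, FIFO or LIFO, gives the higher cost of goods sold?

LIFO

FIFO COGS: 32 @ $17 + 393 @ $19 + 258 @ $18 + 130 @ $19 = $15,125
LIFO COGS: 132 @ $27 + 223 @ $25 + 382 @ $19 + 76 @ $18 = $17,765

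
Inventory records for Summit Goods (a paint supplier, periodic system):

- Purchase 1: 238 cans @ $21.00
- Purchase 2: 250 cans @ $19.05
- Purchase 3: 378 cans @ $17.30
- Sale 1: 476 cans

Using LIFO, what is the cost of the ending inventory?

Sale 1 (476) [LIFO — newest first]: 378 @ $17.30 + 98 @ $19.05 = $8,406.30
Ending inventory: 238 @ $21.00 + 152 @ $19.05 = $7,893.60
Check: goods available $16,299.90 = COGS $8,406.30 + ending $7,893.60

Ending inventory = $7,893.60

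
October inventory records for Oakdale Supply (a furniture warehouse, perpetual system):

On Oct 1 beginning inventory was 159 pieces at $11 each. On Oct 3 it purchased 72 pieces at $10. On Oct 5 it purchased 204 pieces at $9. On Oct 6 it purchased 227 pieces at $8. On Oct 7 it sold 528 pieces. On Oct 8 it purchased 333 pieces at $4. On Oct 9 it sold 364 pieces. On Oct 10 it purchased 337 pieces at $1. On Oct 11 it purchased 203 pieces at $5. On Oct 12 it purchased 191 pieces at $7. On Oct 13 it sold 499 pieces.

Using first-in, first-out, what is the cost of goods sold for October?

COGS = $8,085

Oct 7, 528 sold [FIFO — oldest first]: 159 @ $11 + 72 @ $10 + 204 @ $9 + 93 @ $8 = $5,049
Oct 9, 364 sold [FIFO — oldest first]: 134 @ $8 + 230 @ $4 = $1,992
Oct 13, 499 sold [FIFO — oldest first]: 103 @ $4 + 337 @ $1 + 59 @ $5 = $1,044
Total COGS = $5,049 + $1,992 + $1,044 = $8,085
Ending inventory: 144 @ $5 + 191 @ $7 = $2,057
Check: goods available $10,142 = COGS $8,085 + ending $2,057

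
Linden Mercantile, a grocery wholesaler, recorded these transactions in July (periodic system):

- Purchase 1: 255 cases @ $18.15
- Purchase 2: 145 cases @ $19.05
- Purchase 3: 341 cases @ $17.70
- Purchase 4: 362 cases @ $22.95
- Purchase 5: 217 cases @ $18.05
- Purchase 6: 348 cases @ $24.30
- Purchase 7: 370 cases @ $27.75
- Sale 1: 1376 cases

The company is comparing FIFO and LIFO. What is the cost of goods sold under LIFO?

FIFO COGS: 255 @ $18.15 + 145 @ $19.05 + 341 @ $17.70 + 362 @ $22.95 + 217 @ $18.05 + 56 @ $24.30 = $27,011.75
LIFO COGS: 370 @ $27.75 + 348 @ $24.30 + 217 @ $18.05 + 362 @ $22.95 + 79 @ $17.70 = $32,346.95

COGS = $32,346.95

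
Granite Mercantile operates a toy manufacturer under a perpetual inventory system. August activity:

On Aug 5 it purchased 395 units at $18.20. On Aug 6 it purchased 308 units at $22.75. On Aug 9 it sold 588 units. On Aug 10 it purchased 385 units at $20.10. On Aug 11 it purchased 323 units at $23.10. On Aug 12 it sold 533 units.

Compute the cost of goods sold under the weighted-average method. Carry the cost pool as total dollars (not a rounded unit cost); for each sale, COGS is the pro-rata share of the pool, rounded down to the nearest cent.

COGS = $23,221.56

After Aug 5: 395 on hand, pool $7,189.00 (≈ $18.2000 each)
After Aug 6: 703 on hand, pool $14,196.00 (≈ $20.1935 each)
Aug 9, sell 588: 588/703 × $14,196.00 → $11,873.75
After Aug 10: 500 on hand, pool $10,060.75 (≈ $20.1215 each)
After Aug 11: 823 on hand, pool $17,522.05 (≈ $21.2905 each)
Aug 12, sell 533: 533/823 × $17,522.05 → $11,347.81
Total COGS = $11,873.75 + $11,347.81 = $23,221.56
Ending inventory (cost pool remaining) = $6,174.24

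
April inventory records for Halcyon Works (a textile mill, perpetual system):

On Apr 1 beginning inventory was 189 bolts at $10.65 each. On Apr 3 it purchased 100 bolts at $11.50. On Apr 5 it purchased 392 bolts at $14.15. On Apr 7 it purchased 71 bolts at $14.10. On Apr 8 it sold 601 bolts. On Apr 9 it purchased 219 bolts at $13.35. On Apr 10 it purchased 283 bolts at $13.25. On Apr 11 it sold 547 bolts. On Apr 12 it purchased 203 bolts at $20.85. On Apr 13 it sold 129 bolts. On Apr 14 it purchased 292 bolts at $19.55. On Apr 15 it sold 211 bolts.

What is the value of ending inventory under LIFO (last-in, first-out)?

Ending inventory = $4,255.35

Apr 8, 601 sold [LIFO — newest first]: 71 @ $14.10 + 392 @ $14.15 + 100 @ $11.50 + 38 @ $10.65 = $8,102.60
Apr 11, 547 sold [LIFO — newest first]: 283 @ $13.25 + 219 @ $13.35 + 45 @ $10.65 = $7,152.65
Apr 13, 129 sold [LIFO — newest first]: 129 @ $20.85 = $2,689.65
Apr 15, 211 sold [LIFO — newest first]: 211 @ $19.55 = $4,125.05
Total COGS = $8,102.60 + $7,152.65 + $2,689.65 + $4,125.05 = $22,069.95
Ending inventory: 106 @ $10.65 + 74 @ $20.85 + 81 @ $19.55 = $4,255.35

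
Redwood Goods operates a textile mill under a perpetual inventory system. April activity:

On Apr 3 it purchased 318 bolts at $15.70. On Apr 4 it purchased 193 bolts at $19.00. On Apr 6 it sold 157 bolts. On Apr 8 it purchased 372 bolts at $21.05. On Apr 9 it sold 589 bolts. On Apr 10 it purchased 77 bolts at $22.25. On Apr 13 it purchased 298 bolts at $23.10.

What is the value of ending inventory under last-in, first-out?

Ending inventory = $10,747.95

Apr 6, 157 sold [LIFO — newest first]: 157 @ $19.00 = $2,983.00
Apr 9, 589 sold [LIFO — newest first]: 372 @ $21.05 + 36 @ $19.00 + 181 @ $15.70 = $11,356.30
Total COGS = $2,983.00 + $11,356.30 = $14,339.30
Ending inventory: 137 @ $15.70 + 77 @ $22.25 + 298 @ $23.10 = $10,747.95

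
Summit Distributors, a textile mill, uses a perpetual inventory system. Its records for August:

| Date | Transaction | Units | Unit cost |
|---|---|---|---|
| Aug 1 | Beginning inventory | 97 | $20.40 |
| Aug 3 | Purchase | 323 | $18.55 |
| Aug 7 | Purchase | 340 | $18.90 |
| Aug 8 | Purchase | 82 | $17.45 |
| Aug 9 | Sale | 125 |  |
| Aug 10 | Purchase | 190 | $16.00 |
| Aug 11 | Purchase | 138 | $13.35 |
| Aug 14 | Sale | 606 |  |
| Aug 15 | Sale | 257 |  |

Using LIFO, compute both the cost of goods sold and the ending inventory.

Aug 9, 125 sold [LIFO — newest first]: 82 @ $17.45 + 43 @ $18.90 = $2,243.60
Aug 14, 606 sold [LIFO — newest first]: 138 @ $13.35 + 190 @ $16.00 + 278 @ $18.90 = $10,136.50
Aug 15, 257 sold [LIFO — newest first]: 19 @ $18.90 + 238 @ $18.55 = $4,774.00
Total COGS = $2,243.60 + $10,136.50 + $4,774.00 = $17,154.10
Ending inventory: 97 @ $20.40 + 85 @ $18.55 = $3,555.55

COGS = $17,154.10; ending inventory = $3,555.55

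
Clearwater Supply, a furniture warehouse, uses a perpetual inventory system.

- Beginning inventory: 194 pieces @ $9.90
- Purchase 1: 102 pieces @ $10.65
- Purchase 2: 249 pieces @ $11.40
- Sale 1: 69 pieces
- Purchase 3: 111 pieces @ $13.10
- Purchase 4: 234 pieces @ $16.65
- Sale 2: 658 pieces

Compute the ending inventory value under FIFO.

Ending inventory = $2,713.95

Sale 1 (69) [FIFO — oldest first]: 69 @ $9.90 = $683.10
Sale 2 (658) [FIFO — oldest first]: 125 @ $9.90 + 102 @ $10.65 + 249 @ $11.40 + 111 @ $13.10 + 71 @ $16.65 = $7,798.65
Total COGS = $683.10 + $7,798.65 = $8,481.75
Ending inventory: 163 @ $16.65 = $2,713.95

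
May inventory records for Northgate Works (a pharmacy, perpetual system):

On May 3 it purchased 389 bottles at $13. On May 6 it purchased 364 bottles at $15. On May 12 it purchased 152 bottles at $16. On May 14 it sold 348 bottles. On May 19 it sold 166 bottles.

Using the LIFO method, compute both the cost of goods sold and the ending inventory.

May 14, 348 sold [LIFO — newest first]: 152 @ $16 + 196 @ $15 = $5,372
May 19, 166 sold [LIFO — newest first]: 166 @ $15 = $2,490
Total COGS = $5,372 + $2,490 = $7,862
Ending inventory: 389 @ $13 + 2 @ $15 = $5,087
Check: goods available $12,949 = COGS $7,862 + ending $5,087

COGS = $7,862; ending inventory = $5,087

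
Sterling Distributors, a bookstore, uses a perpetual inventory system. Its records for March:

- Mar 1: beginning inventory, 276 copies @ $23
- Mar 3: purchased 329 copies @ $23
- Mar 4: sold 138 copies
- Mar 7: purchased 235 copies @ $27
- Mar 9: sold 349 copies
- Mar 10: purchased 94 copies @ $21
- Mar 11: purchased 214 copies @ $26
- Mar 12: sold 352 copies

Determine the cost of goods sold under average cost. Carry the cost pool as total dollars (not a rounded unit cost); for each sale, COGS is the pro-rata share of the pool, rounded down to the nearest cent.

After Mar 1: 276 on hand, pool $6,348.00 (≈ $23.0000 each)
After Mar 3: 605 on hand, pool $13,915.00 (≈ $23.0000 each)
Mar 4, sell 138: 138/605 × $13,915.00 → $3,174.00
After Mar 7: 702 on hand, pool $17,086.00 (≈ $24.3390 each)
Mar 9, sell 349: 349/702 × $17,086.00 → $8,494.32
After Mar 10: 447 on hand, pool $10,565.68 (≈ $23.6369 each)
After Mar 11: 661 on hand, pool $16,129.68 (≈ $24.4019 each)
Mar 12, sell 352: 352/661 × $16,129.68 → $8,589.48
Total COGS = $3,174.00 + $8,494.32 + $8,589.48 = $20,257.80
Ending inventory (cost pool remaining) = $7,540.20

COGS = $20,257.80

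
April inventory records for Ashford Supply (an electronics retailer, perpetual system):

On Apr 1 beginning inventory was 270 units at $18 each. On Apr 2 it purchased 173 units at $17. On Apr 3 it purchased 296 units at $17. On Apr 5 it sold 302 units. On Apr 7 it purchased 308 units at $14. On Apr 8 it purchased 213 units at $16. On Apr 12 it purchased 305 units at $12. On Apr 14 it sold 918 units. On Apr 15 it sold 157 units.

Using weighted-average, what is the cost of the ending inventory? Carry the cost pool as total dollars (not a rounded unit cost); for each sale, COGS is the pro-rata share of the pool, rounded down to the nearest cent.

Ending inventory = $2,823.53

After Apr 1: 270 on hand, pool $4,860.00 (≈ $18.0000 each)
After Apr 2: 443 on hand, pool $7,801.00 (≈ $17.6095 each)
After Apr 3: 739 on hand, pool $12,833.00 (≈ $17.3654 each)
Apr 5, sell 302: 302/739 × $12,833.00 → $5,244.33
After Apr 7: 745 on hand, pool $11,900.67 (≈ $15.9741 each)
After Apr 8: 958 on hand, pool $15,308.67 (≈ $15.9798 each)
After Apr 12: 1263 on hand, pool $18,968.67 (≈ $15.0187 each)
Apr 14, sell 918: 918/1263 × $18,968.67 → $13,787.20
Apr 15, sell 157: 157/345 × $5,181.47 → $2,357.94
Total COGS = $5,244.33 + $13,787.20 + $2,357.94 = $21,389.47
Ending inventory (cost pool remaining) = $2,823.53
Check: goods available $24,213.00 = COGS $21,389.47 + ending $2,823.53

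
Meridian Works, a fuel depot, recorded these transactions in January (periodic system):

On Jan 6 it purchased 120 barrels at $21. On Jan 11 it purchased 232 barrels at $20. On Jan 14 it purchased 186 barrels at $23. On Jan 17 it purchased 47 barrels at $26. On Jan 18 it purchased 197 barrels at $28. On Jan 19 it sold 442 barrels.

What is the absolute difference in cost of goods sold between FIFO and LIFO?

$2,026

FIFO COGS: 120 @ $21 + 232 @ $20 + 90 @ $23 = $9,230
LIFO COGS: 197 @ $28 + 47 @ $26 + 186 @ $23 + 12 @ $20 = $11,256
Difference = |$9,230 − $11,256| = $2,026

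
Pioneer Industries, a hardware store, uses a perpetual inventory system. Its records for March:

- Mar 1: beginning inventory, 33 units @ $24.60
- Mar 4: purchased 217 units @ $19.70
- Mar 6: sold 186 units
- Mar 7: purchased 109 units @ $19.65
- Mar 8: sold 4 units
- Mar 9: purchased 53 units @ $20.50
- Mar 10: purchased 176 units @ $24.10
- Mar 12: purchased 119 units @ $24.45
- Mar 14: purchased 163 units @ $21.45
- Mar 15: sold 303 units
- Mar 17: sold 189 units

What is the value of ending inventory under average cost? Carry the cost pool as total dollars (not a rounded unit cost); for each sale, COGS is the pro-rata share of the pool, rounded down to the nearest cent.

After Mar 1: 33 on hand, pool $811.80 (≈ $24.6000 each)
After Mar 4: 250 on hand, pool $5,086.70 (≈ $20.3468 each)
Mar 6, sell 186: 186/250 × $5,086.70 → $3,784.50
After Mar 7: 173 on hand, pool $3,444.05 (≈ $19.9078 each)
Mar 8, sell 4: 4/173 × $3,444.05 → $79.63
After Mar 9: 222 on hand, pool $4,450.92 (≈ $20.0492 each)
After Mar 10: 398 on hand, pool $8,692.52 (≈ $21.8405 each)
After Mar 12: 517 on hand, pool $11,602.07 (≈ $22.4411 each)
After Mar 14: 680 on hand, pool $15,098.42 (≈ $22.2036 each)
Mar 15, sell 303: 303/680 × $15,098.42 → $6,727.67
Mar 17, sell 189: 189/377 × $8,370.75 → $4,196.47
Total COGS = $3,784.50 + $79.63 + $6,727.67 + $4,196.47 = $14,788.27
Ending inventory (cost pool remaining) = $4,174.28

Ending inventory = $4,174.28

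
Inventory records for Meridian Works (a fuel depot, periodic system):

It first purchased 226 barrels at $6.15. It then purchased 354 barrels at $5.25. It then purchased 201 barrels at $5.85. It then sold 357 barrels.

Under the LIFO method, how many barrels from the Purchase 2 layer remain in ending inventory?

Sale 1 (357) [LIFO — newest first]: 201 @ $5.85 + 156 @ $5.25 = $1,994.85
Ending inventory: 226 @ $6.15 + 198 @ $5.25 = $2,429.40
Check: goods available $4,424.25 = COGS $1,994.85 + ending $2,429.40

198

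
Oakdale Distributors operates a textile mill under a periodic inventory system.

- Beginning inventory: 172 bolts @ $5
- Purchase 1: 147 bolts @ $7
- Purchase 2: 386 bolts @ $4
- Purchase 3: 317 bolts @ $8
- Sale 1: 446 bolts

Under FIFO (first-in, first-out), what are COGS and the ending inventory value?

COGS = $2,397; ending inventory = $3,572

Sale 1 (446) [FIFO — oldest first]: 172 @ $5 + 147 @ $7 + 127 @ $4 = $2,397
Ending inventory: 259 @ $4 + 317 @ $8 = $3,572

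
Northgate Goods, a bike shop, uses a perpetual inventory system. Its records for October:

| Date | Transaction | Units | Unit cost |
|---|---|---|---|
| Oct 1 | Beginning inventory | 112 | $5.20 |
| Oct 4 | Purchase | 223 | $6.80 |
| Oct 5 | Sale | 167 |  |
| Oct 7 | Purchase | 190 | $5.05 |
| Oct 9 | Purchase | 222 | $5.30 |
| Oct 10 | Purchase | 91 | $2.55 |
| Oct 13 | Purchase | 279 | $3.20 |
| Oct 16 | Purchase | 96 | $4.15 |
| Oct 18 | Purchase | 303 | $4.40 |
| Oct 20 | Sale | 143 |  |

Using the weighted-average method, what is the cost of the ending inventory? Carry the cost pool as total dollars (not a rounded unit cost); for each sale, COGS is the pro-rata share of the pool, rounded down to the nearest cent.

Ending inventory = $5,404.29

After Oct 1: 112 on hand, pool $582.40 (≈ $5.2000 each)
After Oct 4: 335 on hand, pool $2,098.80 (≈ $6.2651 each)
Oct 5, sell 167: 167/335 × $2,098.80 → $1,046.26
After Oct 7: 358 on hand, pool $2,012.04 (≈ $5.6202 each)
After Oct 9: 580 on hand, pool $3,188.64 (≈ $5.4977 each)
After Oct 10: 671 on hand, pool $3,420.69 (≈ $5.0979 each)
After Oct 13: 950 on hand, pool $4,313.49 (≈ $4.5405 each)
After Oct 16: 1046 on hand, pool $4,711.89 (≈ $4.5047 each)
After Oct 18: 1349 on hand, pool $6,045.09 (≈ $4.4812 each)
Oct 20, sell 143: 143/1349 × $6,045.09 → $640.80
Total COGS = $1,046.26 + $640.80 = $1,687.06
Ending inventory (cost pool remaining) = $5,404.29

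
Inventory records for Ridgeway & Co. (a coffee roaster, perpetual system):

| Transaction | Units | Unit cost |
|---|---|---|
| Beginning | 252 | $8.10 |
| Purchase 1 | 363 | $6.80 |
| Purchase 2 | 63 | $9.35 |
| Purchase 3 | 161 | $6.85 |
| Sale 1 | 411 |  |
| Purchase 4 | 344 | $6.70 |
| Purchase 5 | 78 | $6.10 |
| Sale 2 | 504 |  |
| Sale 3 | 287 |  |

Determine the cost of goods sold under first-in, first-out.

COGS = $8,622.20

Sale 1 (411) [FIFO — oldest first]: 252 @ $8.10 + 159 @ $6.80 = $3,122.40
Sale 2 (504) [FIFO — oldest first]: 204 @ $6.80 + 63 @ $9.35 + 161 @ $6.85 + 76 @ $6.70 = $3,588.30
Sale 3 (287) [FIFO — oldest first]: 268 @ $6.70 + 19 @ $6.10 = $1,911.50
Total COGS = $3,122.40 + $3,588.30 + $1,911.50 = $8,622.20
Ending inventory: 59 @ $6.10 = $359.90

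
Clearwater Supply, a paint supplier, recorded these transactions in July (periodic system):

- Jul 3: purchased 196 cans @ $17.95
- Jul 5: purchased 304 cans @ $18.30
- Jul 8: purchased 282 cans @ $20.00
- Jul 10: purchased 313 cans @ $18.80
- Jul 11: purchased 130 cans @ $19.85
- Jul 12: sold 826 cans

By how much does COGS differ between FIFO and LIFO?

FIFO COGS: 196 @ $17.95 + 304 @ $18.30 + 282 @ $20.00 + 44 @ $18.80 = $15,548.60
LIFO COGS: 130 @ $19.85 + 313 @ $18.80 + 282 @ $20.00 + 101 @ $18.30 = $15,953.20
Difference = |$15,548.60 − $15,953.20| = $404.60

$404.60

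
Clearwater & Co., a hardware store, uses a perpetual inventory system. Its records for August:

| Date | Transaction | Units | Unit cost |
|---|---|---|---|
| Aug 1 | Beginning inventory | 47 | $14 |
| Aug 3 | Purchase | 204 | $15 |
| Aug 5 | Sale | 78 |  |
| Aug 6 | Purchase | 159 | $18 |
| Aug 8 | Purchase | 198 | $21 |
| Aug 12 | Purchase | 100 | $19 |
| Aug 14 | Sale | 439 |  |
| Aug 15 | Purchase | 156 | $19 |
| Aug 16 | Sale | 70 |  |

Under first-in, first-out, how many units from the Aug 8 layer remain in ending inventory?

Aug 5, 78 sold [FIFO — oldest first]: 47 @ $14 + 31 @ $15 = $1,123
Aug 14, 439 sold [FIFO — oldest first]: 173 @ $15 + 159 @ $18 + 107 @ $21 = $7,704
Aug 16, 70 sold [FIFO — oldest first]: 70 @ $21 = $1,470
Total COGS = $1,123 + $7,704 + $1,470 = $10,297
Ending inventory: 21 @ $21 + 100 @ $19 + 156 @ $19 = $5,305

21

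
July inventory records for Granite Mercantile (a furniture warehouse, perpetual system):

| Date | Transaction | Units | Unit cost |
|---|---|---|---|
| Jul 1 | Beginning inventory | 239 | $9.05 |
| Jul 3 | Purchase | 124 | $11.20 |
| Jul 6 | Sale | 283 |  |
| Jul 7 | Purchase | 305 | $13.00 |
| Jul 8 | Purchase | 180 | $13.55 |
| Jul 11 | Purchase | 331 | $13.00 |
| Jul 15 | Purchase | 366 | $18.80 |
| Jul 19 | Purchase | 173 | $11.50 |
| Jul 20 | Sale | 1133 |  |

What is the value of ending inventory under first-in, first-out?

Jul 6, 283 sold [FIFO — oldest first]: 239 @ $9.05 + 44 @ $11.20 = $2,655.75
Jul 20, 1133 sold [FIFO — oldest first]: 80 @ $11.20 + 305 @ $13.00 + 180 @ $13.55 + 331 @ $13.00 + 237 @ $18.80 = $16,058.60
Total COGS = $2,655.75 + $16,058.60 = $18,714.35
Ending inventory: 129 @ $18.80 + 173 @ $11.50 = $4,414.70

Ending inventory = $4,414.70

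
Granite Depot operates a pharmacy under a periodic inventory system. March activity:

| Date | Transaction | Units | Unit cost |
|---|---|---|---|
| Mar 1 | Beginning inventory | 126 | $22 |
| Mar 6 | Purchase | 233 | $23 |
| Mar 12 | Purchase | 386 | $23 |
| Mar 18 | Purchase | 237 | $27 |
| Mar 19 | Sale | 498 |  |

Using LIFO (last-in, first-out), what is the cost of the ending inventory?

Mar 19, 498 sold [LIFO — newest first]: 237 @ $27 + 261 @ $23 = $12,402
Ending inventory: 126 @ $22 + 233 @ $23 + 125 @ $23 = $11,006

Ending inventory = $11,006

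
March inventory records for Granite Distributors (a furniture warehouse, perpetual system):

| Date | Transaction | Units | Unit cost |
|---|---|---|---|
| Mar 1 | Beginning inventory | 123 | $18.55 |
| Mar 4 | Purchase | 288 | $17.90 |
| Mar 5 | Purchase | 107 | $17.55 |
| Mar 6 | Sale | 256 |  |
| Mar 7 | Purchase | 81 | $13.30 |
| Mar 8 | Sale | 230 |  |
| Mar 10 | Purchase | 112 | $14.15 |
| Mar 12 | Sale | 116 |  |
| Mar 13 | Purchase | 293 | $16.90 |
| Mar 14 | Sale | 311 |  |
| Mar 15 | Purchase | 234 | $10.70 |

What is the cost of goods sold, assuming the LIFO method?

COGS = $15,240.45

Mar 6, 256 sold [LIFO — newest first]: 107 @ $17.55 + 149 @ $17.90 = $4,544.95
Mar 8, 230 sold [LIFO — newest first]: 81 @ $13.30 + 139 @ $17.90 + 10 @ $18.55 = $3,750.90
Mar 12, 116 sold [LIFO — newest first]: 112 @ $14.15 + 4 @ $18.55 = $1,659.00
Mar 14, 311 sold [LIFO — newest first]: 293 @ $16.90 + 18 @ $18.55 = $5,285.60
Total COGS = $4,544.95 + $3,750.90 + $1,659.00 + $5,285.60 = $15,240.45
Ending inventory: 91 @ $18.55 + 234 @ $10.70 = $4,191.85
Check: goods available $19,432.30 = COGS $15,240.45 + ending $4,191.85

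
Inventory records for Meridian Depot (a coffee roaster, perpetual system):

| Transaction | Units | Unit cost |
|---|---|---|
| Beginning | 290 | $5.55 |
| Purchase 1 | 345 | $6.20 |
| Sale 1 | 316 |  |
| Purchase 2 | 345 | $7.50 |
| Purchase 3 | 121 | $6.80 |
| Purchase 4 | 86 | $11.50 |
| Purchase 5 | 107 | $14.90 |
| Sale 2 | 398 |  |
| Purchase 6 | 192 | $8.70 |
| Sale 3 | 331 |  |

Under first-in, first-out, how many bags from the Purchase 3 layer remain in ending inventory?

56

Sale 1 (316) [FIFO — oldest first]: 290 @ $5.55 + 26 @ $6.20 = $1,770.70
Sale 2 (398) [FIFO — oldest first]: 319 @ $6.20 + 79 @ $7.50 = $2,570.30
Sale 3 (331) [FIFO — oldest first]: 266 @ $7.50 + 65 @ $6.80 = $2,437.00
Total COGS = $1,770.70 + $2,570.30 + $2,437.00 = $6,778.00
Ending inventory: 56 @ $6.80 + 86 @ $11.50 + 107 @ $14.90 + 192 @ $8.70 = $4,634.50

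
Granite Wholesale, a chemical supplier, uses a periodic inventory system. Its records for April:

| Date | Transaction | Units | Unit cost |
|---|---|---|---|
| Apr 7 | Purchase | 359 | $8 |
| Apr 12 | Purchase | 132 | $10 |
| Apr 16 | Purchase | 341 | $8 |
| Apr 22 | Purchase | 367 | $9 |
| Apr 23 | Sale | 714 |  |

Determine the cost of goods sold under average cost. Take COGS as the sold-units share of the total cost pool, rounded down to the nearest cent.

Apr 23, sell 714: 714/1199 × $10,223.00 → $6,087.75
Ending inventory (cost pool remaining) = $4,135.25

COGS = $6,087.75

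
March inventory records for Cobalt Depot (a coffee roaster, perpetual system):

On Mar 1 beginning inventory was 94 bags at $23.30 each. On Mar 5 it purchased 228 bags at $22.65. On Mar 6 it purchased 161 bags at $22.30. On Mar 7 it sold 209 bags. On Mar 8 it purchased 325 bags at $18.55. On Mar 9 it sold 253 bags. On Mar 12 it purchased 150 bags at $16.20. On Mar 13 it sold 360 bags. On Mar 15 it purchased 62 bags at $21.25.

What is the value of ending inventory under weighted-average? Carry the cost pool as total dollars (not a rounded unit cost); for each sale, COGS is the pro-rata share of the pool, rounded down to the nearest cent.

After Mar 1: 94 on hand, pool $2,190.20 (≈ $23.3000 each)
After Mar 5: 322 on hand, pool $7,354.40 (≈ $22.8398 each)
After Mar 6: 483 on hand, pool $10,944.70 (≈ $22.6598 each)
Mar 7, sell 209: 209/483 × $10,944.70 → $4,735.90
After Mar 8: 599 on hand, pool $12,237.55 (≈ $20.4300 each)
Mar 9, sell 253: 253/599 × $12,237.55 → $5,168.78
After Mar 12: 496 on hand, pool $9,498.77 (≈ $19.1507 each)
Mar 13, sell 360: 360/496 × $9,498.77 → $6,894.26
After Mar 15: 198 on hand, pool $3,922.01 (≈ $19.8081 each)
Total COGS = $4,735.90 + $5,168.78 + $6,894.26 = $16,798.94
Ending inventory (cost pool remaining) = $3,922.01
Check: goods available $20,720.95 = COGS $16,798.94 + ending $3,922.01

Ending inventory = $3,922.01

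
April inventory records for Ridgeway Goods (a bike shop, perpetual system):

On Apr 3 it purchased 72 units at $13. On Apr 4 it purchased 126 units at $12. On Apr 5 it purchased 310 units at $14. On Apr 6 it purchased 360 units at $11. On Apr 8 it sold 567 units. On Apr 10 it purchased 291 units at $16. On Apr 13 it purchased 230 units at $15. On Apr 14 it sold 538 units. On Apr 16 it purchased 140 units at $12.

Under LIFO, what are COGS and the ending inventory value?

Apr 8, 567 sold [LIFO — newest first]: 360 @ $11 + 207 @ $14 = $6,858
Apr 14, 538 sold [LIFO — newest first]: 230 @ $15 + 291 @ $16 + 17 @ $14 = $8,344
Total COGS = $6,858 + $8,344 = $15,202
Ending inventory: 72 @ $13 + 126 @ $12 + 86 @ $14 + 140 @ $12 = $5,332
Check: goods available $20,534 = COGS $15,202 + ending $5,332

COGS = $15,202; ending inventory = $5,332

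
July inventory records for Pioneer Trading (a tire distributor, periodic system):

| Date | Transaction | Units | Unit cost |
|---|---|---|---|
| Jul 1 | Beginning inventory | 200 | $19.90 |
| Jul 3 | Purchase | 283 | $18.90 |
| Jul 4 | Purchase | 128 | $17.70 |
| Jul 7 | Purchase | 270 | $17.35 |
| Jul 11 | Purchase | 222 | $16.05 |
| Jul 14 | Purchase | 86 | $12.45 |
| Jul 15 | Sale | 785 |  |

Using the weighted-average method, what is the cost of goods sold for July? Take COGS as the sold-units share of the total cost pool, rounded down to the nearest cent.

COGS = $13,806.88

Jul 15, sell 785: 785/1189 × $20,912.60 → $13,806.88
Ending inventory (cost pool remaining) = $7,105.72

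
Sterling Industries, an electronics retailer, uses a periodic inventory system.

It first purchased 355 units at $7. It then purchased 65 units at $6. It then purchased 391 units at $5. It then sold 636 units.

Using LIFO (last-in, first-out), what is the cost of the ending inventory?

Sale 1 (636) [LIFO — newest first]: 391 @ $5 + 65 @ $6 + 180 @ $7 = $3,605
Ending inventory: 175 @ $7 = $1,225
Check: goods available $4,830 = COGS $3,605 + ending $1,225

Ending inventory = $1,225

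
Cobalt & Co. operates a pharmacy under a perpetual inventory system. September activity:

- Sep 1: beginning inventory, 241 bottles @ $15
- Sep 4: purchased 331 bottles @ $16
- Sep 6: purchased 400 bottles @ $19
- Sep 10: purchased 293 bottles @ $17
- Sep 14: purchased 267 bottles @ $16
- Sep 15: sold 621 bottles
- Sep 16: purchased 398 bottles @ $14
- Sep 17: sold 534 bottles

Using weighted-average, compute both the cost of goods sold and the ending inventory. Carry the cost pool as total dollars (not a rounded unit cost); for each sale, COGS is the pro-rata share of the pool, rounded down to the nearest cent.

COGS = $18,966.49; ending inventory = $12,369.51

After Sep 1: 241 on hand, pool $3,615.00 (≈ $15.0000 each)
After Sep 4: 572 on hand, pool $8,911.00 (≈ $15.5787 each)
After Sep 6: 972 on hand, pool $16,511.00 (≈ $16.9866 each)
After Sep 10: 1265 on hand, pool $21,492.00 (≈ $16.9897 each)
After Sep 14: 1532 on hand, pool $25,764.00 (≈ $16.8172 each)
Sep 15, sell 621: 621/1532 × $25,764.00 → $10,443.50
After Sep 16: 1309 on hand, pool $20,892.50 (≈ $15.9607 each)
Sep 17, sell 534: 534/1309 × $20,892.50 → $8,522.99
Total COGS = $10,443.50 + $8,522.99 = $18,966.49
Ending inventory (cost pool remaining) = $12,369.51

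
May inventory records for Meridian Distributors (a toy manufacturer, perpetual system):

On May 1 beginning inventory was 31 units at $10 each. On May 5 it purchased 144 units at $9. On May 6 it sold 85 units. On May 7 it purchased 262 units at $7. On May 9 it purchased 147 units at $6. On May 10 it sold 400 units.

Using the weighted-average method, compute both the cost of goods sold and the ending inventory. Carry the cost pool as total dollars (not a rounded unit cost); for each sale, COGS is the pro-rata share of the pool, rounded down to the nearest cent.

After May 1: 31 on hand, pool $310.00 (≈ $10.0000 each)
After May 5: 175 on hand, pool $1,606.00 (≈ $9.1771 each)
May 6, sell 85: 85/175 × $1,606.00 → $780.05
After May 7: 352 on hand, pool $2,659.95 (≈ $7.5567 each)
After May 9: 499 on hand, pool $3,541.95 (≈ $7.0981 each)
May 10, sell 400: 400/499 × $3,541.95 → $2,839.23
Total COGS = $780.05 + $2,839.23 = $3,619.28
Ending inventory (cost pool remaining) = $702.72
Check: goods available $4,322.00 = COGS $3,619.28 + ending $702.72

COGS = $3,619.28; ending inventory = $702.72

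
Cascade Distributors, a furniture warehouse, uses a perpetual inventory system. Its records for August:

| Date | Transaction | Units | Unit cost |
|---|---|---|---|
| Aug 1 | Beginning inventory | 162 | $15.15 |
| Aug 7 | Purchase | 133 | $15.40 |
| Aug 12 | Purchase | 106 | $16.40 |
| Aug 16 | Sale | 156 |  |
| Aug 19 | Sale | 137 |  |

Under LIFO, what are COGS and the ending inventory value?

Aug 16, 156 sold [LIFO — newest first]: 106 @ $16.40 + 50 @ $15.40 = $2,508.40
Aug 19, 137 sold [LIFO — newest first]: 83 @ $15.40 + 54 @ $15.15 = $2,096.30
Total COGS = $2,508.40 + $2,096.30 = $4,604.70
Ending inventory: 108 @ $15.15 = $1,636.20

COGS = $4,604.70; ending inventory = $1,636.20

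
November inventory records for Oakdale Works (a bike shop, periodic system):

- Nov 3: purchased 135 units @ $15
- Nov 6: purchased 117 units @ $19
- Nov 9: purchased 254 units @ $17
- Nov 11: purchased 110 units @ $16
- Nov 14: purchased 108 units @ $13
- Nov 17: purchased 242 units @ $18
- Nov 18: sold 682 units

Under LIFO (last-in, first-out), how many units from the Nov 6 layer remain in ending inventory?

117

Nov 18, 682 sold [LIFO — newest first]: 242 @ $18 + 108 @ $13 + 110 @ $16 + 222 @ $17 = $11,294
Ending inventory: 135 @ $15 + 117 @ $19 + 32 @ $17 = $4,792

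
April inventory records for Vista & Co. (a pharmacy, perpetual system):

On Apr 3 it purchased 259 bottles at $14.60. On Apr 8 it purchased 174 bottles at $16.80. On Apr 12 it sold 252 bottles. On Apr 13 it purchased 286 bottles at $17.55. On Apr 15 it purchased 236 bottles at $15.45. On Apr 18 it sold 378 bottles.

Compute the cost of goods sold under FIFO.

Apr 12, 252 sold [FIFO — oldest first]: 252 @ $14.60 = $3,679.20
Apr 18, 378 sold [FIFO — oldest first]: 7 @ $14.60 + 174 @ $16.80 + 197 @ $17.55 = $6,482.75
Total COGS = $3,679.20 + $6,482.75 = $10,161.95
Ending inventory: 89 @ $17.55 + 236 @ $15.45 = $5,208.15
Check: goods available $15,370.10 = COGS $10,161.95 + ending $5,208.15

COGS = $10,161.95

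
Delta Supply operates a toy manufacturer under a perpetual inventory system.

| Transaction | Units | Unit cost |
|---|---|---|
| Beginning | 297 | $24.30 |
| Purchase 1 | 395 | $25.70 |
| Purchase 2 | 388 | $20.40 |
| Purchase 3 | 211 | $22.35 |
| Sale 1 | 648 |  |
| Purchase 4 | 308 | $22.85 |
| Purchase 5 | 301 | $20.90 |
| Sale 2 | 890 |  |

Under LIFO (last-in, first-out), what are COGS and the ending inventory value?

Sale 1 (648) [LIFO — newest first]: 211 @ $22.35 + 388 @ $20.40 + 49 @ $25.70 = $13,890.35
Sale 2 (890) [LIFO — newest first]: 301 @ $20.90 + 308 @ $22.85 + 281 @ $25.70 = $20,550.40
Total COGS = $13,890.35 + $20,550.40 = $34,440.75
Ending inventory: 297 @ $24.30 + 65 @ $25.70 = $8,887.60
Check: goods available $43,328.35 = COGS $34,440.75 + ending $8,887.60

COGS = $34,440.75; ending inventory = $8,887.60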